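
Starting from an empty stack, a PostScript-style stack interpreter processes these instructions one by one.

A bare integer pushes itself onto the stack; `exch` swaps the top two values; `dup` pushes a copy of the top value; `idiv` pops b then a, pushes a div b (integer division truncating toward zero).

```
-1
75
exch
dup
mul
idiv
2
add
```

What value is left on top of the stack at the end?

-1   -> [-1]
75   -> [-1, 75]
exch -> [75, -1]
dup  -> [75, -1, -1]
mul  -> [75, 1]
idiv -> [75]
2    -> [75, 2]
add  -> [77]

77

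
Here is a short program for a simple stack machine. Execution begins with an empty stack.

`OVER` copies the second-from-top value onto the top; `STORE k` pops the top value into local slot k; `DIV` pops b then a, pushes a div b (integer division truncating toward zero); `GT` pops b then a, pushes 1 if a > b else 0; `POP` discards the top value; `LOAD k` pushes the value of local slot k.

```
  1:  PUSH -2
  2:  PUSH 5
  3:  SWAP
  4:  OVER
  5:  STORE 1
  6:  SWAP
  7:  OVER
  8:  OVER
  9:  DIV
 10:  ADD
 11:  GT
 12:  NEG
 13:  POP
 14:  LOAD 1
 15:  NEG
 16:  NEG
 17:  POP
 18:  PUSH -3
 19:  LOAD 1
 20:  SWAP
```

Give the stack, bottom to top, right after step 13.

[]

PUSH -2 -> -2
PUSH 5  -> -2 5
SWAP    -> 5 -2
OVER    -> 5 -2 5
STORE 1 -> 5 -2
SWAP    -> -2 5
OVER    -> -2 5 -2
OVER    -> -2 5 -2 5
DIV     -> -2 5 0
ADD     -> -2 5
GT      -> 0
NEG     -> 0
POP     -> (empty)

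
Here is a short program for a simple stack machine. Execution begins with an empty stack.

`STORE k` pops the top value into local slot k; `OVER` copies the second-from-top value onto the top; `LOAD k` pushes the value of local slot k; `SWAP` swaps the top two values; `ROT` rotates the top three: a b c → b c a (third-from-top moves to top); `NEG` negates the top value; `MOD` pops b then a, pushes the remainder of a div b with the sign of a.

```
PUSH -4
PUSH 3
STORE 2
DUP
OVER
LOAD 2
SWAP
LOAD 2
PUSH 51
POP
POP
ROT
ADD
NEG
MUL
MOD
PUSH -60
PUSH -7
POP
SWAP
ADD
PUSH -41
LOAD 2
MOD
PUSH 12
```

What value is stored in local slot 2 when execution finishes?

3

PUSH -4  → -4
PUSH 3   → -4 3
STORE 2  → -4
DUP      → -4 -4
OVER     → -4 -4 -4
LOAD 2   → -4 -4 -4 3
SWAP     → -4 -4 3 -4
LOAD 2   → -4 -4 3 -4 3
PUSH 51  → -4 -4 3 -4 3 51
POP      → -4 -4 3 -4 3
POP      → -4 -4 3 -4
ROT      → -4 3 -4 -4
ADD      → -4 3 -8
NEG      → -4 3 8
MUL      → -4 24
MOD      → -4
PUSH -60 → -4 -60
PUSH -7  → -4 -60 -7
POP      → -4 -60
SWAP     → -60 -4
ADD      → -64
PUSH -41 → -64 -41
LOAD 2   → -64 -41 3
MOD      → -64 -2
PUSH 12  → -64 -2 12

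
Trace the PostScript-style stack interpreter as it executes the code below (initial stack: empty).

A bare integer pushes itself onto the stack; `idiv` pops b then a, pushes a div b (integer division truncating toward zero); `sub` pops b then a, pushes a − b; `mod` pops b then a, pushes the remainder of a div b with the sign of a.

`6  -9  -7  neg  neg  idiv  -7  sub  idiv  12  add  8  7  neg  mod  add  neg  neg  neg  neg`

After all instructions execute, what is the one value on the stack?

13

6     6
-9    6 -9
-7    6 -9 -7
neg   6 -9 7
neg   6 -9 -7
idiv  6 1
-7    6 1 -7
sub   6 8
idiv  0
12    0 12
add   12
8     12 8
7     12 8 7
neg   12 8 -7
mod   12 1
add   13
neg   -13
neg   13
neg   -13
neg   13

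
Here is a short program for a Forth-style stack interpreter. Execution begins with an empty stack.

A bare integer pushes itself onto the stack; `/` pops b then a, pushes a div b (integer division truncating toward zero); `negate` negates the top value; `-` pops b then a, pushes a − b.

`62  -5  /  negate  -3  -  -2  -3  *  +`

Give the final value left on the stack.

62     : 62
-5     : 62 -5
/      : -12
negate : 12
-3     : 12 -3
-      : 15
-2     : 15 -2
-3     : 15 -2 -3
*      : 15 6
+      : 21

21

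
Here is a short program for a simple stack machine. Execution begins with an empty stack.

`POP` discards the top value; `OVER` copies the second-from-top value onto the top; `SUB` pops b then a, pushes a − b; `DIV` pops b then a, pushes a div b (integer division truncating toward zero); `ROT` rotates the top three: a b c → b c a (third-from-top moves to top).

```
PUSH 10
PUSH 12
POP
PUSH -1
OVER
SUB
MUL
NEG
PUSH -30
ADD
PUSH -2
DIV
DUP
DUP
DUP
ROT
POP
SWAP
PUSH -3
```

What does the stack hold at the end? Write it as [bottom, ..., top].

PUSH 10  : 10
PUSH 12  : 10 12
POP      : 10
PUSH -1  : 10 -1
OVER     : 10 -1 10
SUB      : 10 -11
MUL      : -110
NEG      : 110
PUSH -30 : 110 -30
ADD      : 80
PUSH -2  : 80 -2
DIV      : -40
DUP      : -40 -40
DUP      : -40 -40 -40
DUP      : -40 -40 -40 -40
ROT      : -40 -40 -40 -40
POP      : -40 -40 -40
SWAP     : -40 -40 -40
PUSH -3  : -40 -40 -40 -3

[-40, -40, -40, -3]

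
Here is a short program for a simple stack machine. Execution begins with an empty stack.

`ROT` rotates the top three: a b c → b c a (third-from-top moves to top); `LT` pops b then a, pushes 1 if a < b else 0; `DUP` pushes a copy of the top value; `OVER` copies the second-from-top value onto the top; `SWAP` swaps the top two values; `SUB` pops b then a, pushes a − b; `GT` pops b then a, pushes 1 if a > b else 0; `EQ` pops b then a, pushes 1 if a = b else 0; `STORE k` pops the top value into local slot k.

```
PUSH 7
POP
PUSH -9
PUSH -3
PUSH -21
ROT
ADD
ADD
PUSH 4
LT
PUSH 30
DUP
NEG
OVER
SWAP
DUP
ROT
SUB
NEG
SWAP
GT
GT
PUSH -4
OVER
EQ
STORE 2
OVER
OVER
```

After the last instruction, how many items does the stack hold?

PUSH 7    7
POP       (empty)
PUSH -9   -9
PUSH -3   -9 -3
PUSH -21  -9 -3 -21
ROT       -3 -21 -9
ADD       -3 -30
ADD       -33
PUSH 4    -33 4
LT        1
PUSH 30   1 30
DUP       1 30 30
NEG       1 30 -30
OVER      1 30 -30 30
SWAP      1 30 30 -30
DUP       1 30 30 -30 -30
ROT       1 30 -30 -30 30
SUB       1 30 -30 -60
NEG       1 30 -30 60
SWAP      1 30 60 -30
GT        1 30 1
GT        1 1
PUSH -4   1 1 -4
OVER      1 1 -4 1
EQ        1 1 0
STORE 2   1 1
OVER      1 1 1
OVER      1 1 1 1

4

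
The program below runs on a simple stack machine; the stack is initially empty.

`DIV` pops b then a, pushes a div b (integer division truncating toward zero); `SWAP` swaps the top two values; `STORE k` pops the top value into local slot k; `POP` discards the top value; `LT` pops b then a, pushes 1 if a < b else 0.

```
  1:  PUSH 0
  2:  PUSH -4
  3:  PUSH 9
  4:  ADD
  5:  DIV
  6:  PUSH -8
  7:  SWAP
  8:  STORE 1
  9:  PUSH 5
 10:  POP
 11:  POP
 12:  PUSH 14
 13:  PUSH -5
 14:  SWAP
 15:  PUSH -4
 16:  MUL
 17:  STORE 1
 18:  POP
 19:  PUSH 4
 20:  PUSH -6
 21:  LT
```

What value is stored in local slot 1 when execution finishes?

-56

PUSH 0  : [0]
PUSH -4 : [0, -4]
PUSH 9  : [0, -4, 9]
ADD     : [0, 5]
DIV     : [0]
PUSH -8 : [0, -8]
SWAP    : [-8, 0]
STORE 1 : [-8]
PUSH 5  : [-8, 5]
POP     : [-8]
POP     : []
PUSH 14 : [14]
PUSH -5 : [14, -5]
SWAP    : [-5, 14]
PUSH -4 : [-5, 14, -4]
MUL     : [-5, -56]
STORE 1 : [-5]
POP     : []
PUSH 4  : [4]
PUSH -6 : [4, -6]
LT      : [0]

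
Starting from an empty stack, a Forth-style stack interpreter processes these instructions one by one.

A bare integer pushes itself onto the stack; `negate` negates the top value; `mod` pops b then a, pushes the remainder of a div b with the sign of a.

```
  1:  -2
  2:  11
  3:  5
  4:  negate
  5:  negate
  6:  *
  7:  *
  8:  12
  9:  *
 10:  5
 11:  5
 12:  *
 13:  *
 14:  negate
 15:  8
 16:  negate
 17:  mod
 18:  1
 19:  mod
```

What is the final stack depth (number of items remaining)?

1

-2     -> -2
11     -> -2 11
5      -> -2 11 5
negate -> -2 11 -5
negate -> -2 11 5
*      -> -2 55
*      -> -110
12     -> -110 12
*      -> -1320
5      -> -1320 5
5      -> -1320 5 5
*      -> -1320 25
*      -> -33000
negate -> 33000
8      -> 33000 8
negate -> 33000 -8
mod    -> 0
1      -> 0 1
mod    -> 0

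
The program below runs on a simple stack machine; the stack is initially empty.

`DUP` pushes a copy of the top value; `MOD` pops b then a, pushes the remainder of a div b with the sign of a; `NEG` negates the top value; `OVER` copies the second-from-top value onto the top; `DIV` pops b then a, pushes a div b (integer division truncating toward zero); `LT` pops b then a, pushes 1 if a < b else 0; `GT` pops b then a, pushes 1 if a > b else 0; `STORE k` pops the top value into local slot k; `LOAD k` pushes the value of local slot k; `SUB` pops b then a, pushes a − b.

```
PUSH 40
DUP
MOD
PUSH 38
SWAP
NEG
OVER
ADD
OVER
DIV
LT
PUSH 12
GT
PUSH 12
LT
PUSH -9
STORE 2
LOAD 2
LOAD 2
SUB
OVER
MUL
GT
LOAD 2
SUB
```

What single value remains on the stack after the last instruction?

10

PUSH 40 -> [40]
DUP     -> [40, 40]
MOD     -> [0]
PUSH 38 -> [0, 38]
SWAP    -> [38, 0]
NEG     -> [38, 0]
OVER    -> [38, 0, 38]
ADD     -> [38, 38]
OVER    -> [38, 38, 38]
DIV     -> [38, 1]
LT      -> [0]
PUSH 12 -> [0, 12]
GT      -> [0]
PUSH 12 -> [0, 12]
LT      -> [1]
PUSH -9 -> [1, -9]
STORE 2 -> [1]
LOAD 2  -> [1, -9]
LOAD 2  -> [1, -9, -9]
SUB     -> [1, 0]
OVER    -> [1, 0, 1]
MUL     -> [1, 0]
GT      -> [1]
LOAD 2  -> [1, -9]
SUB     -> [10]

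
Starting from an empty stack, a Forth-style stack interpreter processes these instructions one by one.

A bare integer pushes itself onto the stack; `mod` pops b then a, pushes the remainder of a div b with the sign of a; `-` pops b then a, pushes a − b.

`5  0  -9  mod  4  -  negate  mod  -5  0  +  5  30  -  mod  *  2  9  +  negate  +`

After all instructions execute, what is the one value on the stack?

-16

5      : 5
0      : 5 0
-9     : 5 0 -9
mod    : 5 0
4      : 5 0 4
-      : 5 -4
negate : 5 4
mod    : 1
-5     : 1 -5
0      : 1 -5 0
+      : 1 -5
5      : 1 -5 5
30     : 1 -5 5 30
-      : 1 -5 -25
mod    : 1 -5
*      : -5
2      : -5 2
9      : -5 2 9
+      : -5 11
negate : -5 -11
+      : -16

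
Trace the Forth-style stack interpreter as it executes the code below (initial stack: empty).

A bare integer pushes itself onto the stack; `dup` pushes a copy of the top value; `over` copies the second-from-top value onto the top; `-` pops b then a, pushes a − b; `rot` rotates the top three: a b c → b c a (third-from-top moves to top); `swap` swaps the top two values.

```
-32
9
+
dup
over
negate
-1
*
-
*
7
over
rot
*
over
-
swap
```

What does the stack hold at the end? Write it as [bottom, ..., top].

-32    : -32
9      : -32 9
+      : -23
dup    : -23 -23
over   : -23 -23 -23
negate : -23 -23 23
-1     : -23 -23 23 -1
*      : -23 -23 -23
-      : -23 0
*      : 0
7      : 0 7
over   : 0 7 0
rot    : 7 0 0
*      : 7 0
over   : 7 0 7
-      : 7 -7
swap   : -7 7

[-7, 7]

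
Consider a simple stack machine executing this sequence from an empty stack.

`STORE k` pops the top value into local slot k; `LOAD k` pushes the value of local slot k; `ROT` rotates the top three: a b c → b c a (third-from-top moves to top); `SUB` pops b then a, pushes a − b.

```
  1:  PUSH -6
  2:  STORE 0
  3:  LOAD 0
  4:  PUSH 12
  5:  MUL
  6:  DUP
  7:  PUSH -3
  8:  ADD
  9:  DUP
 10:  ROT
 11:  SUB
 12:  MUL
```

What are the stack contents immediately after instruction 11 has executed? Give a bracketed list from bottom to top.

PUSH -6  [-6]
STORE 0  []
LOAD 0   [-6]
PUSH 12  [-6, 12]
MUL      [-72]
DUP      [-72, -72]
PUSH -3  [-72, -72, -3]
ADD      [-72, -75]
DUP      [-72, -75, -75]
ROT      [-75, -75, -72]
SUB      [-75, -3]

[-75, -3]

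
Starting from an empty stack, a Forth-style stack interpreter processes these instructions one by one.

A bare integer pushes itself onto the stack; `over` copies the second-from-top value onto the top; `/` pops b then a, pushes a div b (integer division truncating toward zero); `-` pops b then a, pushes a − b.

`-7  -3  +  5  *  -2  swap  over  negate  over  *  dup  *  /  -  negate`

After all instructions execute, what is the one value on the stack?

-7     : [-7]
-3     : [-7, -3]
+      : [-10]
5      : [-10, 5]
*      : [-50]
-2     : [-50, -2]
swap   : [-2, -50]
over   : [-2, -50, -2]
negate : [-2, -50, 2]
over   : [-2, -50, 2, -50]
*      : [-2, -50, -100]
dup    : [-2, -50, -100, -100]
*      : [-2, -50, 10000]
/      : [-2, 0]
-      : [-2]
negate : [2]

2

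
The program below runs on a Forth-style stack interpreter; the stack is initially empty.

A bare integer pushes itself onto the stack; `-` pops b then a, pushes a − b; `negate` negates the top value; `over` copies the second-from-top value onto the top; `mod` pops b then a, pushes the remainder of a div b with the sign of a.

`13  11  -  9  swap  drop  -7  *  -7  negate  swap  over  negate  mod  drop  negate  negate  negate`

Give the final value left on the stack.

13     -> 13
11     -> 13 11
-      -> 2
9      -> 2 9
swap   -> 9 2
drop   -> 9
-7     -> 9 -7
*      -> -63
-7     -> -63 -7
negate -> -63 7
swap   -> 7 -63
over   -> 7 -63 7
negate -> 7 -63 -7
mod    -> 7 0
drop   -> 7
negate -> -7
negate -> 7
negate -> -7

-7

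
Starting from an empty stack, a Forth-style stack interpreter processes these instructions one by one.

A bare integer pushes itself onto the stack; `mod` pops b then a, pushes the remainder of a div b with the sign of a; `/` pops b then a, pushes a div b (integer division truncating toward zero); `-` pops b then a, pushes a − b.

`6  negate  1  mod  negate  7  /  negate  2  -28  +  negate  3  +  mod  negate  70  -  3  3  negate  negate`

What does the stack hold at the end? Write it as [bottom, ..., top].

[-70, 3, 3]

6      → [6]
negate → [-6]
1      → [-6, 1]
mod    → [0]
negate → [0]
7      → [0, 7]
/      → [0]
negate → [0]
2      → [0, 2]
-28    → [0, 2, -28]
+      → [0, -26]
negate → [0, 26]
3      → [0, 26, 3]
+      → [0, 29]
mod    → [0]
negate → [0]
70     → [0, 70]
-      → [-70]
3      → [-70, 3]
3      → [-70, 3, 3]
negate → [-70, 3, -3]
negate → [-70, 3, 3]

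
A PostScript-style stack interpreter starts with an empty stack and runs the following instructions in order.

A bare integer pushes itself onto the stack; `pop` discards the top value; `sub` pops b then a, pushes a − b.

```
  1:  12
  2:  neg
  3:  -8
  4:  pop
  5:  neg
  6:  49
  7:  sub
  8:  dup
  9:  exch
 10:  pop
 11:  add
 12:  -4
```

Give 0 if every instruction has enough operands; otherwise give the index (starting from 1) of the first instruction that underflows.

11

12    [12]
neg   [-12]
-8    [-12, -8]
pop   [-12]
neg   [12]
49    [12, 49]
sub   [-37]
dup   [-37, -37]
exch  [-37, -37]
pop   [-37]
add  — needs 2 operands, stack has 1 → underflow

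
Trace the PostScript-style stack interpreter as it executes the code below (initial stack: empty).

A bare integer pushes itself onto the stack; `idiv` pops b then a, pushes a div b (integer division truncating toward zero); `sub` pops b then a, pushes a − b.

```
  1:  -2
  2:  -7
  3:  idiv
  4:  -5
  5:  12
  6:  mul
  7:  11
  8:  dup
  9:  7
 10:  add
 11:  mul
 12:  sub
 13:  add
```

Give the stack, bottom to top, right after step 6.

[0, -60]

-2   : -2
-7   : -2 -7
idiv : 0
-5   : 0 -5
12   : 0 -5 12
mul  : 0 -60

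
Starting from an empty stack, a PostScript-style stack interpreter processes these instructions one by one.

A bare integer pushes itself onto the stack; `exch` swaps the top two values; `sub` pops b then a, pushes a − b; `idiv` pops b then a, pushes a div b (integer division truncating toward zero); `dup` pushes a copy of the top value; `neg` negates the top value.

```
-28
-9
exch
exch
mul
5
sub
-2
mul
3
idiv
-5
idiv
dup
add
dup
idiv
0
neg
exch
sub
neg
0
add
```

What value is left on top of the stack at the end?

1

-28  : [-28]
-9   : [-28, -9]
exch : [-9, -28]
exch : [-28, -9]
mul  : [252]
5    : [252, 5]
sub  : [247]
-2   : [247, -2]
mul  : [-494]
3    : [-494, 3]
idiv : [-164]
-5   : [-164, -5]
idiv : [32]
dup  : [32, 32]
add  : [64]
dup  : [64, 64]
idiv : [1]
0    : [1, 0]
neg  : [1, 0]
exch : [0, 1]
sub  : [-1]
neg  : [1]
0    : [1, 0]
add  : [1]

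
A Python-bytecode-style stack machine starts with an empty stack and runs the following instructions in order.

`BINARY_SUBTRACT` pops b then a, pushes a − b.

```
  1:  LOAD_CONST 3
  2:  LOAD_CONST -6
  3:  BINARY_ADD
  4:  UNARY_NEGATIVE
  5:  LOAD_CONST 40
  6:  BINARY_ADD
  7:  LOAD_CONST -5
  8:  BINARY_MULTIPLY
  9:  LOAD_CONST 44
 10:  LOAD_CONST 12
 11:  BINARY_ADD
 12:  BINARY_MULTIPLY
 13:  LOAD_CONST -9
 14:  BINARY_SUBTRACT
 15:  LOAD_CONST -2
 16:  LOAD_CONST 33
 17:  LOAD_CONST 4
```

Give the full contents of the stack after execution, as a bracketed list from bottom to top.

[-12031, -2, 33, 4]

LOAD_CONST 3    -> [3]
LOAD_CONST -6   -> [3, -6]
BINARY_ADD      -> [-3]
UNARY_NEGATIVE  -> [3]
LOAD_CONST 40   -> [3, 40]
BINARY_ADD      -> [43]
LOAD_CONST -5   -> [43, -5]
BINARY_MULTIPLY -> [-215]
LOAD_CONST 44   -> [-215, 44]
LOAD_CONST 12   -> [-215, 44, 12]
BINARY_ADD      -> [-215, 56]
BINARY_MULTIPLY -> [-12040]
LOAD_CONST -9   -> [-12040, -9]
BINARY_SUBTRACT -> [-12031]
LOAD_CONST -2   -> [-12031, -2]
LOAD_CONST 33   -> [-12031, -2, 33]
LOAD_CONST 4    -> [-12031, -2, 33, 4]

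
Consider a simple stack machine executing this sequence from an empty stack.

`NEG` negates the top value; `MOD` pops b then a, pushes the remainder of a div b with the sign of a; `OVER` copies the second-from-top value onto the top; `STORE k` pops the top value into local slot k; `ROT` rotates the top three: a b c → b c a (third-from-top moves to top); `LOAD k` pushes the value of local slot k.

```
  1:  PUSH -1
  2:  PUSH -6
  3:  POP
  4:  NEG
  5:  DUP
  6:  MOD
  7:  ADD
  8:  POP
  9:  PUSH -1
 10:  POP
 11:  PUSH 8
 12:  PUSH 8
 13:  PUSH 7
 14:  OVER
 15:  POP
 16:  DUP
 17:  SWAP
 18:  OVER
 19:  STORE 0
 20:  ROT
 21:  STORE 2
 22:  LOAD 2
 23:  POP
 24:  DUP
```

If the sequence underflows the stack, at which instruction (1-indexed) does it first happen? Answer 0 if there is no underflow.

7

PUSH -1  [-1]
PUSH -6  [-1, -6]
POP      [-1]
NEG      [1]
DUP      [1, 1]
MOD      [0]
ADD  — needs 2 operands, stack has 1 → underflow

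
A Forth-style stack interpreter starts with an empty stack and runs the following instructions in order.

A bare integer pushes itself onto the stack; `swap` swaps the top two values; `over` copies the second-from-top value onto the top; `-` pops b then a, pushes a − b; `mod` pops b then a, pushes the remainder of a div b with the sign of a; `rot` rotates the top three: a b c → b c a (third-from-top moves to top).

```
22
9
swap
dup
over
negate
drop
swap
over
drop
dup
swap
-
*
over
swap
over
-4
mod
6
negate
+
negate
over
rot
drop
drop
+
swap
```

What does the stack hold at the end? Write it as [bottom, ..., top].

[14, 9]

22     → [22]
9      → [22, 9]
swap   → [9, 22]
dup    → [9, 22, 22]
over   → [9, 22, 22, 22]
negate → [9, 22, 22, -22]
drop   → [9, 22, 22]
swap   → [9, 22, 22]
over   → [9, 22, 22, 22]
drop   → [9, 22, 22]
dup    → [9, 22, 22, 22]
swap   → [9, 22, 22, 22]
-      → [9, 22, 0]
*      → [9, 0]
over   → [9, 0, 9]
swap   → [9, 9, 0]
over   → [9, 9, 0, 9]
-4     → [9, 9, 0, 9, -4]
mod    → [9, 9, 0, 1]
6      → [9, 9, 0, 1, 6]
negate → [9, 9, 0, 1, -6]
+      → [9, 9, 0, -5]
negate → [9, 9, 0, 5]
over   → [9, 9, 0, 5, 0]
rot    → [9, 9, 5, 0, 0]
drop   → [9, 9, 5, 0]
drop   → [9, 9, 5]
+      → [9, 14]
swap   → [14, 9]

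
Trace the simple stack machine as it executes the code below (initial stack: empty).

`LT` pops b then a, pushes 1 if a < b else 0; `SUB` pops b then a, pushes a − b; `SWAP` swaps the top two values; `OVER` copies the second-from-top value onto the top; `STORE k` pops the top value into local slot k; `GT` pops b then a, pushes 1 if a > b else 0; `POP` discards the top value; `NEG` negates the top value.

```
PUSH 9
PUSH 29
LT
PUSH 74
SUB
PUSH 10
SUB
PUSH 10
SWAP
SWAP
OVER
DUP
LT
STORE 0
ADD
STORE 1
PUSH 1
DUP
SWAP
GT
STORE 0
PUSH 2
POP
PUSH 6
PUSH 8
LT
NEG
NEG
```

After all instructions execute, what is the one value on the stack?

PUSH 9  : 9
PUSH 29 : 9 29
LT      : 1
PUSH 74 : 1 74
SUB     : -73
PUSH 10 : -73 10
SUB     : -83
PUSH 10 : -83 10
SWAP    : 10 -83
SWAP    : -83 10
OVER    : -83 10 -83
DUP     : -83 10 -83 -83
LT      : -83 10 0
STORE 0 : -83 10
ADD     : -73
STORE 1 : (empty)
PUSH 1  : 1
DUP     : 1 1
SWAP    : 1 1
GT      : 0
STORE 0 : (empty)
PUSH 2  : 2
POP     : (empty)
PUSH 6  : 6
PUSH 8  : 6 8
LT      : 1
NEG     : -1
NEG     : 1

1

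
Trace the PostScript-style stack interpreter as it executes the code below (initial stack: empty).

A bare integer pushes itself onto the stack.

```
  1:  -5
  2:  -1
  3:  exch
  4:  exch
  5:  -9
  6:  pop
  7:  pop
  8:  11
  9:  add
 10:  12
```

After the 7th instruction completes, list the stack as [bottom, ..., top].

-5    -5
-1    -5 -1
exch  -1 -5
exch  -5 -1
-9    -5 -1 -9
pop   -5 -1
pop   -5

[-5]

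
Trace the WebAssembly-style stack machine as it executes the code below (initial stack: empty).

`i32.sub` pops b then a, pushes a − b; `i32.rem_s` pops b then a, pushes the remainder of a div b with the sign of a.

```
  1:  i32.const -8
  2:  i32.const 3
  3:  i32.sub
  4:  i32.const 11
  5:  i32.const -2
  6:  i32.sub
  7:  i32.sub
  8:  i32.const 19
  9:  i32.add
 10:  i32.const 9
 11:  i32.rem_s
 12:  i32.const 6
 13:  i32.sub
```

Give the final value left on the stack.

i32.const -8  -8
i32.const 3   -8 3
i32.sub       -11
i32.const 11  -11 11
i32.const -2  -11 11 -2
i32.sub       -11 13
i32.sub       -24
i32.const 19  -24 19
i32.add       -5
i32.const 9   -5 9
i32.rem_s     -5
i32.const 6   -5 6
i32.sub       -11

-11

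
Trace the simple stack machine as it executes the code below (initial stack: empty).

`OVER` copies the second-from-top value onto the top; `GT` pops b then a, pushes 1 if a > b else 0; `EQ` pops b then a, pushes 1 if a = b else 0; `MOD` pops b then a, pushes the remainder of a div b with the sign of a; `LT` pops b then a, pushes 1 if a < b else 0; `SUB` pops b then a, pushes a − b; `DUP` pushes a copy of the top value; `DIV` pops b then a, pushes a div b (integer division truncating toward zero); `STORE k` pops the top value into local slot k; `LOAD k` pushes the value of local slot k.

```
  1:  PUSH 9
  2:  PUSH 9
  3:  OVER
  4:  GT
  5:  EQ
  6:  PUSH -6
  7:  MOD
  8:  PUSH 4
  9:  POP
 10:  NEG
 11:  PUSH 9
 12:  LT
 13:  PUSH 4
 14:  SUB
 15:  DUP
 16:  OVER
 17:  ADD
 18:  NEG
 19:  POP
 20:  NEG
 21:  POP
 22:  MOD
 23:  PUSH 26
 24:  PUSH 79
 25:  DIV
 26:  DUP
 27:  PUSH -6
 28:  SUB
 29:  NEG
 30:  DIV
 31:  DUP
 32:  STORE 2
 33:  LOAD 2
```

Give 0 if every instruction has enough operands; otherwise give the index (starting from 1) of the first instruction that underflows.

22

PUSH 9  → [9]
PUSH 9  → [9, 9]
OVER    → [9, 9, 9]
GT      → [9, 0]
EQ      → [0]
PUSH -6 → [0, -6]
MOD     → [0]
PUSH 4  → [0, 4]
POP     → [0]
NEG     → [0]
PUSH 9  → [0, 9]
LT      → [1]
PUSH 4  → [1, 4]
SUB     → [-3]
DUP     → [-3, -3]
OVER    → [-3, -3, -3]
ADD     → [-3, -6]
NEG     → [-3, 6]
POP     → [-3]
NEG     → [3]
POP     → []
MOD  — needs 2 operands, stack has 0 → underflow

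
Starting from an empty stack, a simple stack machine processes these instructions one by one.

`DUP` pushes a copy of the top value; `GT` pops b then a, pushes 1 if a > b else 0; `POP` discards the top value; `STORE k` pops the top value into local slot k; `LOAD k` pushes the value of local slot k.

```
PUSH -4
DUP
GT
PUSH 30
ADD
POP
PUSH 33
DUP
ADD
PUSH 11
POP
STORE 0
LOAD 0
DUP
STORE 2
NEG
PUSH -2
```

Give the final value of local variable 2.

66

PUSH -4 : [-4]
DUP     : [-4, -4]
GT      : [0]
PUSH 30 : [0, 30]
ADD     : [30]
POP     : []
PUSH 33 : [33]
DUP     : [33, 33]
ADD     : [66]
PUSH 11 : [66, 11]
POP     : [66]
STORE 0 : []
LOAD 0  : [66]
DUP     : [66, 66]
STORE 2 : [66]
NEG     : [-66]
PUSH -2 : [-66, -2]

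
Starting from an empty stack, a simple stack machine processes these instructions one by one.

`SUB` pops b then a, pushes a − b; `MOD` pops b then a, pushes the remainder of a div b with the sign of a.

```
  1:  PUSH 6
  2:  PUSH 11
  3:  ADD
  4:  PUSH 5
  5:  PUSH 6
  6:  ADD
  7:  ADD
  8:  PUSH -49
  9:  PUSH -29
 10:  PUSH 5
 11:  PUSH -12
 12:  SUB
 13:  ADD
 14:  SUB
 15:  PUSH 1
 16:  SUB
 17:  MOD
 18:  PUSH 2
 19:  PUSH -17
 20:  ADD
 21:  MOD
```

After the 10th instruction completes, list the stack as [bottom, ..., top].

[28, -49, -29, 5]

PUSH 6   → [6]
PUSH 11  → [6, 11]
ADD      → [17]
PUSH 5   → [17, 5]
PUSH 6   → [17, 5, 6]
ADD      → [17, 11]
ADD      → [28]
PUSH -49 → [28, -49]
PUSH -29 → [28, -49, -29]
PUSH 5   → [28, -49, -29, 5]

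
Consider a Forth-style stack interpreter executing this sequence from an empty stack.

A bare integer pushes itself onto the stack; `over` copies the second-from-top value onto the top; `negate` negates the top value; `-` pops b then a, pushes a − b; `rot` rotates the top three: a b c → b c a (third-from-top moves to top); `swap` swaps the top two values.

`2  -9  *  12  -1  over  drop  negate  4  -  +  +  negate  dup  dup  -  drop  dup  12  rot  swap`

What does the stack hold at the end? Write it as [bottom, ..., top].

2       [2]
-9      [2, -9]
*       [-18]
12      [-18, 12]
-1      [-18, 12, -1]
over    [-18, 12, -1, 12]
drop    [-18, 12, -1]
negate  [-18, 12, 1]
4       [-18, 12, 1, 4]
-       [-18, 12, -3]
+       [-18, 9]
+       [-9]
negate  [9]
dup     [9, 9]
dup     [9, 9, 9]
-       [9, 0]
drop    [9]
dup     [9, 9]
12      [9, 9, 12]
rot     [9, 12, 9]
swap    [9, 9, 12]

[9, 9, 12]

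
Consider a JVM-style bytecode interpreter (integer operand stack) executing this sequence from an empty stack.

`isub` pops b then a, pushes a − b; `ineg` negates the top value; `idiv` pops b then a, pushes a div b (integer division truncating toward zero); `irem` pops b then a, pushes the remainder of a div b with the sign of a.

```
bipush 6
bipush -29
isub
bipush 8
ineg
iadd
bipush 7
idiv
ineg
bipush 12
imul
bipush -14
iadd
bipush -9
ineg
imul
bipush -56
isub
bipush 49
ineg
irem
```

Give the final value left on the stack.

bipush 6   -> [6]
bipush -29 -> [6, -29]
isub       -> [35]
bipush 8   -> [35, 8]
ineg       -> [35, -8]
iadd       -> [27]
bipush 7   -> [27, 7]
idiv       -> [3]
ineg       -> [-3]
bipush 12  -> [-3, 12]
imul       -> [-36]
bipush -14 -> [-36, -14]
iadd       -> [-50]
bipush -9  -> [-50, -9]
ineg       -> [-50, 9]
imul       -> [-450]
bipush -56 -> [-450, -56]
isub       -> [-394]
bipush 49  -> [-394, 49]
ineg       -> [-394, -49]
irem       -> [-2]

-2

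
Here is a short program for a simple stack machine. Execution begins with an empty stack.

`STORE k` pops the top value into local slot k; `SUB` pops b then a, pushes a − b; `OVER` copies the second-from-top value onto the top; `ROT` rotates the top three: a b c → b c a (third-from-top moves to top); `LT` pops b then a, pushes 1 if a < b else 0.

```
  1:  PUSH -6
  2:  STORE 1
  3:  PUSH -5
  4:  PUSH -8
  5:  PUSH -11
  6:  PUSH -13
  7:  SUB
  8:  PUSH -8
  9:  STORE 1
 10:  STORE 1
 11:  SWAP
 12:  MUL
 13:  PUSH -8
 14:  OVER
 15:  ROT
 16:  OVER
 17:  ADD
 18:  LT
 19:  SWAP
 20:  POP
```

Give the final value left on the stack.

1

PUSH -6  : [-6]
STORE 1  : []
PUSH -5  : [-5]
PUSH -8  : [-5, -8]
PUSH -11 : [-5, -8, -11]
PUSH -13 : [-5, -8, -11, -13]
SUB      : [-5, -8, 2]
PUSH -8  : [-5, -8, 2, -8]
STORE 1  : [-5, -8, 2]
STORE 1  : [-5, -8]
SWAP     : [-8, -5]
MUL      : [40]
PUSH -8  : [40, -8]
OVER     : [40, -8, 40]
ROT      : [-8, 40, 40]
OVER     : [-8, 40, 40, 40]
ADD      : [-8, 40, 80]
LT       : [-8, 1]
SWAP     : [1, -8]
POP      : [1]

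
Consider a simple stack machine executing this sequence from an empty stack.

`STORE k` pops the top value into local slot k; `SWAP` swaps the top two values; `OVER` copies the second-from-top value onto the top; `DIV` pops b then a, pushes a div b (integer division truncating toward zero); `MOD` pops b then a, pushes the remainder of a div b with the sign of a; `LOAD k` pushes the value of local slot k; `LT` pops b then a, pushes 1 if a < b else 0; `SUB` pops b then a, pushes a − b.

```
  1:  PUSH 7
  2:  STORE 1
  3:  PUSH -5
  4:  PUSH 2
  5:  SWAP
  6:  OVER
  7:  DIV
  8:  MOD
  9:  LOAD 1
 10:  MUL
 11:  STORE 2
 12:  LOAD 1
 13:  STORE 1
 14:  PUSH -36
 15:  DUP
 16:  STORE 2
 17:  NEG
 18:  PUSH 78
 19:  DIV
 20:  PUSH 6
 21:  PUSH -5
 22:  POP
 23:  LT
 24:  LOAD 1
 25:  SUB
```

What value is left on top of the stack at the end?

PUSH 7    7
STORE 1   (empty)
PUSH -5   -5
PUSH 2    -5 2
SWAP      2 -5
OVER      2 -5 2
DIV       2 -2
MOD       0
LOAD 1    0 7
MUL       0
STORE 2   (empty)
LOAD 1    7
STORE 1   (empty)
PUSH -36  -36
DUP       -36 -36
STORE 2   -36
NEG       36
PUSH 78   36 78
DIV       0
PUSH 6    0 6
PUSH -5   0 6 -5
POP       0 6
LT        1
LOAD 1    1 7
SUB       -6

-6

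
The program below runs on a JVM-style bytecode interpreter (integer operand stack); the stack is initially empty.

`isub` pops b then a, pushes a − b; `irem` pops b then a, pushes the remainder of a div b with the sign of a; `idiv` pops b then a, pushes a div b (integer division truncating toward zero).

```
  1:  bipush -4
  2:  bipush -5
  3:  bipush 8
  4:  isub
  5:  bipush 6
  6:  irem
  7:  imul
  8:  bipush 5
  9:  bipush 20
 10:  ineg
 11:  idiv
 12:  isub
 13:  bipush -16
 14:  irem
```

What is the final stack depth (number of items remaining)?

bipush -4  -> -4
bipush -5  -> -4 -5
bipush 8   -> -4 -5 8
isub       -> -4 -13
bipush 6   -> -4 -13 6
irem       -> -4 -1
imul       -> 4
bipush 5   -> 4 5
bipush 20  -> 4 5 20
ineg       -> 4 5 -20
idiv       -> 4 0
isub       -> 4
bipush -16 -> 4 -16
irem       -> 4

1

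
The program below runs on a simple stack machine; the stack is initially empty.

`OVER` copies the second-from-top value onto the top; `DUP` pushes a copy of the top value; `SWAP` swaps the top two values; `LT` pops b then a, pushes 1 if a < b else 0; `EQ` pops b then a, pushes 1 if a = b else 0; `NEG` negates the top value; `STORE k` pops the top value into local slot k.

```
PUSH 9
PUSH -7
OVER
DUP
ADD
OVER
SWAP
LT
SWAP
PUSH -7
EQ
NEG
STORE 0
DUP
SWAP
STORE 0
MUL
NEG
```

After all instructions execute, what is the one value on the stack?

PUSH 9   9
PUSH -7  9 -7
OVER     9 -7 9
DUP      9 -7 9 9
ADD      9 -7 18
OVER     9 -7 18 -7
SWAP     9 -7 -7 18
LT       9 -7 1
SWAP     9 1 -7
PUSH -7  9 1 -7 -7
EQ       9 1 1
NEG      9 1 -1
STORE 0  9 1
DUP      9 1 1
SWAP     9 1 1
STORE 0  9 1
MUL      9
NEG      -9

-9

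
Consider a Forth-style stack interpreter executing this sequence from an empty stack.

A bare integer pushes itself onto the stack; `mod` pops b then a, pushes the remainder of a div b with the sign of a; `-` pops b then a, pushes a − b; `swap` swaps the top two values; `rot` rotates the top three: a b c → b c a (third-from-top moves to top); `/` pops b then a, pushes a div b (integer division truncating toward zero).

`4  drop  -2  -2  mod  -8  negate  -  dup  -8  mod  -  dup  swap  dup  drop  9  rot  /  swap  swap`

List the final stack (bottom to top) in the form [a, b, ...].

[-8, -1]

4       [4]
drop    []
-2      [-2]
-2      [-2, -2]
mod     [0]
-8      [0, -8]
negate  [0, 8]
-       [-8]
dup     [-8, -8]
-8      [-8, -8, -8]
mod     [-8, 0]
-       [-8]
dup     [-8, -8]
swap    [-8, -8]
dup     [-8, -8, -8]
drop    [-8, -8]
9       [-8, -8, 9]
rot     [-8, 9, -8]
/       [-8, -1]
swap    [-1, -8]
swap    [-8, -1]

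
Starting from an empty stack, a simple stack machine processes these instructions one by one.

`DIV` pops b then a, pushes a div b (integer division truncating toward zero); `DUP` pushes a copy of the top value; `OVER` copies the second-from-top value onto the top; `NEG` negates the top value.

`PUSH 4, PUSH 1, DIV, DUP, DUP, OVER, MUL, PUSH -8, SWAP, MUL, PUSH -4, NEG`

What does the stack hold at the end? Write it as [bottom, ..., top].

[4, 4, -128, 4]

PUSH 4  : 4
PUSH 1  : 4 1
DIV     : 4
DUP     : 4 4
DUP     : 4 4 4
OVER    : 4 4 4 4
MUL     : 4 4 16
PUSH -8 : 4 4 16 -8
SWAP    : 4 4 -8 16
MUL     : 4 4 -128
PUSH -4 : 4 4 -128 -4
NEG     : 4 4 -128 4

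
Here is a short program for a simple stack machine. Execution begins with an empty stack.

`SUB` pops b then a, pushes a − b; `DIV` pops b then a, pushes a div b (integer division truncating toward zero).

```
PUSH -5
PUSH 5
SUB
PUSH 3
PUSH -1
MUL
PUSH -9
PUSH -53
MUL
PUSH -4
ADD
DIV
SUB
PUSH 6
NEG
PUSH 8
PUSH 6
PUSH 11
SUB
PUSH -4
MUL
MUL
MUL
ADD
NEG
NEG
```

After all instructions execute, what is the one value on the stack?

-970

PUSH -5   [-5]
PUSH 5    [-5, 5]
SUB       [-10]
PUSH 3    [-10, 3]
PUSH -1   [-10, 3, -1]
MUL       [-10, -3]
PUSH -9   [-10, -3, -9]
PUSH -53  [-10, -3, -9, -53]
MUL       [-10, -3, 477]
PUSH -4   [-10, -3, 477, -4]
ADD       [-10, -3, 473]
DIV       [-10, 0]
SUB       [-10]
PUSH 6    [-10, 6]
NEG       [-10, -6]
PUSH 8    [-10, -6, 8]
PUSH 6    [-10, -6, 8, 6]
PUSH 11   [-10, -6, 8, 6, 11]
SUB       [-10, -6, 8, -5]
PUSH -4   [-10, -6, 8, -5, -4]
MUL       [-10, -6, 8, 20]
MUL       [-10, -6, 160]
MUL       [-10, -960]
ADD       [-970]
NEG       [970]
NEG       [-970]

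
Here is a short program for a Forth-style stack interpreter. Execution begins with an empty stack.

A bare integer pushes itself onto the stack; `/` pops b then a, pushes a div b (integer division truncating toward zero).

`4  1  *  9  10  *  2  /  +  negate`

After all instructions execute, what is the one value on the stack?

4      : [4]
1      : [4, 1]
*      : [4]
9      : [4, 9]
10     : [4, 9, 10]
*      : [4, 90]
2      : [4, 90, 2]
/      : [4, 45]
+      : [49]
negate : [-49]

-49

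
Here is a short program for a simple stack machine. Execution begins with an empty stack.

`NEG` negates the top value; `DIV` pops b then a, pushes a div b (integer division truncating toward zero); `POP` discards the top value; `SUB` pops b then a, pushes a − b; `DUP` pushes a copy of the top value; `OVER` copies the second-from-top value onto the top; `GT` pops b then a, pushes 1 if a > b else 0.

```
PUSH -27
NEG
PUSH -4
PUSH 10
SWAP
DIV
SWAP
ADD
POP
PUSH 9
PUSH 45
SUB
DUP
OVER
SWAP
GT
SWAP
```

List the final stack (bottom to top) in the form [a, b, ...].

PUSH -27 : -27
NEG      : 27
PUSH -4  : 27 -4
PUSH 10  : 27 -4 10
SWAP     : 27 10 -4
DIV      : 27 -2
SWAP     : -2 27
ADD      : 25
POP      : (empty)
PUSH 9   : 9
PUSH 45  : 9 45
SUB      : -36
DUP      : -36 -36
OVER     : -36 -36 -36
SWAP     : -36 -36 -36
GT       : -36 0
SWAP     : 0 -36

[0, -36]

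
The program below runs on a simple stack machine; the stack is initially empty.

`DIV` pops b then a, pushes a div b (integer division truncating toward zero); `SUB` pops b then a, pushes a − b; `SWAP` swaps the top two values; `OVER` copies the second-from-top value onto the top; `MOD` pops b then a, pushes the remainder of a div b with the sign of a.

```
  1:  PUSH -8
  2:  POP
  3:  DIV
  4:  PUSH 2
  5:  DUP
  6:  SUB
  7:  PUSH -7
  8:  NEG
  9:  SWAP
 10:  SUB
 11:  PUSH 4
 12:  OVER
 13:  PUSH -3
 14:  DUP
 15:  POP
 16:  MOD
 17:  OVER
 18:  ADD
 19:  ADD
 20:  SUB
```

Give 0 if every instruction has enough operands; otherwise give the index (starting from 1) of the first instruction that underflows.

3

PUSH -8 -> -8
POP     -> (empty)
DIV  — needs 2 operands, stack has 0 → underflow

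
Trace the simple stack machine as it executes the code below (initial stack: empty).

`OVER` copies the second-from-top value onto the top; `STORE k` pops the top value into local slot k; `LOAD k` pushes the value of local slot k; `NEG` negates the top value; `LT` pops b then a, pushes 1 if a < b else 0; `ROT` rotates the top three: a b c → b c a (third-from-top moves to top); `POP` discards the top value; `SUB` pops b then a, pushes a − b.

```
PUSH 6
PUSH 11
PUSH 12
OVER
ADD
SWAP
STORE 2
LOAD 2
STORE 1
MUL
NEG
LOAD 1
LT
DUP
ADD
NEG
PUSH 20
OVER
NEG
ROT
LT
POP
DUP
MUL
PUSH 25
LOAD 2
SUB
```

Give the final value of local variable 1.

PUSH 6   [6]
PUSH 11  [6, 11]
PUSH 12  [6, 11, 12]
OVER     [6, 11, 12, 11]
ADD      [6, 11, 23]
SWAP     [6, 23, 11]
STORE 2  [6, 23]
LOAD 2   [6, 23, 11]
STORE 1  [6, 23]
MUL      [138]
NEG      [-138]
LOAD 1   [-138, 11]
LT       [1]
DUP      [1, 1]
ADD      [2]
NEG      [-2]
PUSH 20  [-2, 20]
OVER     [-2, 20, -2]
NEG      [-2, 20, 2]
ROT      [20, 2, -2]
LT       [20, 0]
POP      [20]
DUP      [20, 20]
MUL      [400]
PUSH 25  [400, 25]
LOAD 2   [400, 25, 11]
SUB      [400, 14]

11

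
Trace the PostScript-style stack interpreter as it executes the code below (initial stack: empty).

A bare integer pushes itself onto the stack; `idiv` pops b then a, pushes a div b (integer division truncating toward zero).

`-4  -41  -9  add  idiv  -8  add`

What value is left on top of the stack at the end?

-8

-4   → -4
-41  → -4 -41
-9   → -4 -41 -9
add  → -4 -50
idiv → 0
-8   → 0 -8
add  → -8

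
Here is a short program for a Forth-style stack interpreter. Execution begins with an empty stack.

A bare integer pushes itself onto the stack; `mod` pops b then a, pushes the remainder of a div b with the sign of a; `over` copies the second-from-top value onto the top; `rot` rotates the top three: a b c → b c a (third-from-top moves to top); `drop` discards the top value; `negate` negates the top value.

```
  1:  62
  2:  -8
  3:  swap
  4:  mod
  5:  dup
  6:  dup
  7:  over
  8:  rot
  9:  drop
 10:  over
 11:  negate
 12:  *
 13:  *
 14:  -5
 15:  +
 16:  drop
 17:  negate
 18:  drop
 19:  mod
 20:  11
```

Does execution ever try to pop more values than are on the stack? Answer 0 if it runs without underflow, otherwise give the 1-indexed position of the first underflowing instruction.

19

62      [62]
-8      [62, -8]
swap    [-8, 62]
mod     [-8]
dup     [-8, -8]
dup     [-8, -8, -8]
over    [-8, -8, -8, -8]
rot     [-8, -8, -8, -8]
drop    [-8, -8, -8]
over    [-8, -8, -8, -8]
negate  [-8, -8, -8, 8]
*       [-8, -8, -64]
*       [-8, 512]
-5      [-8, 512, -5]
+       [-8, 507]
drop    [-8]
negate  [8]
drop    []
mod  — needs 2 operands, stack has 0 → underflow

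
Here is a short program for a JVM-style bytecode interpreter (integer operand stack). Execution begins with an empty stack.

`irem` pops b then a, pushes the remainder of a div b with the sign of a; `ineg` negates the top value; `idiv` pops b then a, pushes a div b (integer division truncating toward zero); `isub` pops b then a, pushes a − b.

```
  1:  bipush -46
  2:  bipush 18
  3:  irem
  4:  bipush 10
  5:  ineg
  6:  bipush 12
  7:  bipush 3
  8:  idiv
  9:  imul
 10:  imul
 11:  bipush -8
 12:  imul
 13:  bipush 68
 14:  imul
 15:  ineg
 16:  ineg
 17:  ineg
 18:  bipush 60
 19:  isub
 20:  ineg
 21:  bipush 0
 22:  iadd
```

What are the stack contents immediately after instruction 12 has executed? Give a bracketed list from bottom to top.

bipush -46 -> [-46]
bipush 18  -> [-46, 18]
irem       -> [-10]
bipush 10  -> [-10, 10]
ineg       -> [-10, -10]
bipush 12  -> [-10, -10, 12]
bipush 3   -> [-10, -10, 12, 3]
idiv       -> [-10, -10, 4]
imul       -> [-10, -40]
imul       -> [400]
bipush -8  -> [400, -8]
imul       -> [-3200]

[-3200]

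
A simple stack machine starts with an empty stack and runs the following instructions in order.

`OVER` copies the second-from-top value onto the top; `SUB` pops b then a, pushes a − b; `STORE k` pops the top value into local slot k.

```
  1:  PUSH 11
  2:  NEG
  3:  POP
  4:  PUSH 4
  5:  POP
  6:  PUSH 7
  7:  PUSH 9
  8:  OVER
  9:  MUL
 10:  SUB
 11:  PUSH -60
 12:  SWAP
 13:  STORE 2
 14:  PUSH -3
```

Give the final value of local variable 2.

PUSH 11  -> [11]
NEG      -> [-11]
POP      -> []
PUSH 4   -> [4]
POP      -> []
PUSH 7   -> [7]
PUSH 9   -> [7, 9]
OVER     -> [7, 9, 7]
MUL      -> [7, 63]
SUB      -> [-56]
PUSH -60 -> [-56, -60]
SWAP     -> [-60, -56]
STORE 2  -> [-60]
PUSH -3  -> [-60, -3]

-56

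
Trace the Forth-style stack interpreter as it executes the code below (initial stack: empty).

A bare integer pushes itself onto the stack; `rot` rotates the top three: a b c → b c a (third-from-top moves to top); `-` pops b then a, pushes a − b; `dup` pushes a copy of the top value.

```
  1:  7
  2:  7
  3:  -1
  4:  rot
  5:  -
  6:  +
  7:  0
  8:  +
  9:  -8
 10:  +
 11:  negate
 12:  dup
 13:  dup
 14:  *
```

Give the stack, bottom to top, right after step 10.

[-9]

7   -> 7
7   -> 7 7
-1  -> 7 7 -1
rot -> 7 -1 7
-   -> 7 -8
+   -> -1
0   -> -1 0
+   -> -1
-8  -> -1 -8
+   -> -9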